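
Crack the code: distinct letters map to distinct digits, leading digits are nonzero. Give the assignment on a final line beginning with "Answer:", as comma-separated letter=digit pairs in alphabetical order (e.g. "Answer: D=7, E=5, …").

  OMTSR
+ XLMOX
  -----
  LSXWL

Step 1. [col 1: R + X ≡ L (mod 10)] no forcing yet in column 1 (carry-in 0); R=5 is free and consistent — try it. So R=5.
Step 2. [col 1: R + X ≡ L (mod 10)] no forcing yet in column 1 (carry-in 0); X=2 is free and consistent — try it ⇒ X=2.
Step 3. [col 1: R + X ≡ L (mod 10)] in column 1 we have R+X≡L with carry-in 0; given R=5, X=2 and digits 2,5 already taken and all letters distinct, that pins L to 7. So L=7.
Step 4. [col 2: S + O ≡ W (mod 10)] column 2 (S + O ≡ W (mod 10), carry-in 0) doesn't pin W yet; pick W=0 and continue. So W=0.
Step 5. [col 2: S + O ≡ W (mod 10)] S=6 is one option consistent with column 2 (S + O ≡ W (mod 10), carry-in 0) — take it ⇒ S=6.
Step 6. [col 2: S + O ≡ W (mod 10)] column 2: given S=6, W=0, carry-in 0, and digits 0,2,5,6,7 already taken and all letters distinct, S+O≡W (mod 10) forces O=4. So O=4.
Step 7. [col 3: T + M ≡ X (mod 10)] M=8 is one option consistent with column 3 (T + M ≡ X (mod 10), carry-in 1) — take it. So M=8.
Step 8. [col 3: T + M ≡ X (mod 10)] from column 3 (M=8, X=2, carry-in 1, digits 0,2,4,5,6,7,8 already taken and all letters distinct): T must equal 3. So T=3.

Answer: L=7, M=8, O=4, R=5, S=6, T=3, W=0, X=2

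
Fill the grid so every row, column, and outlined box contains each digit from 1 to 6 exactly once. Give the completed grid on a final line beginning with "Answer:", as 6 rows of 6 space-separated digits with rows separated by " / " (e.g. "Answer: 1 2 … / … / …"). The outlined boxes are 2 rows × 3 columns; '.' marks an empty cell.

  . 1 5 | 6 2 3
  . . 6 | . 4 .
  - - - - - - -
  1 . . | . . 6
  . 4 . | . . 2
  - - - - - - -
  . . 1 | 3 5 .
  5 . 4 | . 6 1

Step 1. [r4c3∈{3}] only 3 remains possible at r4c3. So r4c3=3.
Step 2. [r4c4∈{1,5}] r4c4 is the only open cell in row 4 admitting 5. So r4c4=5.
Step 3. [r2c1∈{2,3}] 3 has one home in col 1: r2c1 ⇒ r2c1=3.
Step 4. [r5c1∈{2,6}] r5c1 is the only open cell in col 1 admitting 2 ⇒ r5c1=2.
Step 5. [r2c2∈{2}] r2c2's peers cover all but 2, so r2c2=2.
Step 6. [r2c4∈{1}] r2c4's peers cover all but 1, so r2c4=1.
Step 7. [r3c3∈{2}] r3c3 has the single candidate 2. So r3c3=2.
Step 8. [r4c1∈{6}] r4c1 is down to just 6, so r4c1=6.
Step 9. [r6c2∈{3}] r6c2 has the single candidate 3, so r6c2=3.
Step 10. [r1c1∈{4}] r1c1 is down to just 4. So r1c1=4.
Step 11. [r6c4∈{2}] r6c4 has the single candidate 2 ⇒ r6c4=2.
Step 12. [r3c4∈{4}] nothing but 4 survives at r3c4, so r3c4=4.
Step 13. [r5c2∈{6}] only 6 remains possible at r5c2 ⇒ r5c2=6.
Step 14. [r4c5∈{1}] r4c5 is down to just 1, so r4c5=1.
Step 15. [r3c5∈{3}] only 3 remains possible at r3c5 ⇒ r3c5=3.
Step 16. [r3c2∈{5}] r3c2 has the single candidate 5, so r3c2=5.
Step 17. [r5c6∈{4}] r5c6's peers cover all but 4 ⇒ r5c6=4.
Step 18. [r2c6∈{5}] nothing but 5 survives at r2c6. So r2c6=5.

Answer: 4 1 5 6 2 3 / 3 2 6 1 4 5 / 1 5 2 4 3 6 / 6 4 3 5 1 2 / 2 6 1 3 5 4 / 5 3 4 2 6 1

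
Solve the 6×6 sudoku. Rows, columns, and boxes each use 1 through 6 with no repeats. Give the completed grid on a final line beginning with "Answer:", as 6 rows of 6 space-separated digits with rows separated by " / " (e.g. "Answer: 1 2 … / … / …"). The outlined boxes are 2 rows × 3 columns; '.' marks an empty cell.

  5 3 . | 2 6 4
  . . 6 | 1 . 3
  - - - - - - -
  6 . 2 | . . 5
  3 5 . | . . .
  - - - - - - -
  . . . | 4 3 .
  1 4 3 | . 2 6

Step 1. [r3c5∈{1,4}] across row 3, 4 lands solely at r3c5. So r3c5=4.
Step 2. [r5c1∈{2}] nothing but 2 survives at r5c1. So r5c1=2.
Step 3. [r4c5∈{1}] r4c5 is down to just 1, so r4c5=1.
Step 4. [r3c4∈{3}] nothing but 3 survives at r3c4, so r3c4=3.
Step 5. [r4c3∈{4}] r4c3 is down to just 4 ⇒ r4c3=4.
Step 6. [r4c4∈{6}] r4c4 has the single candidate 6 ⇒ r4c4=6.
Step 7. [r5c3∈{5}] nothing but 5 survives at r5c3. So r5c3=5.
Step 8. [r4c6∈{2}] nothing but 2 survives at r4c6 ⇒ r4c6=2.
Step 9. [r5c2∈{6}] r5c2 has the single candidate 6, so r5c2=6.
Step 10. [r2c1∈{4}] nothing but 4 survives at r2c1 ⇒ r2c1=4.
Step 11. [r6c4∈{5}] r6c4 is down to just 5. So r6c4=5.
Step 12. [r5c6∈{1}] r5c6 has the single candidate 1, so r5c6=1.
Step 13. [r3c2∈{1}] r3c2 is down to just 1, so r3c2=1.
Step 14. [r2c2∈{2}] r2c2 is down to just 2 ⇒ r2c2=2.
Step 15. [r1c3∈{1}] r1c3 is down to just 1 ⇒ r1c3=1.
Step 16. [r2c5∈{5}] nothing but 5 survives at r2c5, so r2c5=5.

Answer: 5 3 1 2 6 4 / 4 2 6 1 5 3 / 6 1 2 3 4 5 / 3 5 4 6 1 2 / 2 6 5 4 3 1 / 1 4 3 5 2 6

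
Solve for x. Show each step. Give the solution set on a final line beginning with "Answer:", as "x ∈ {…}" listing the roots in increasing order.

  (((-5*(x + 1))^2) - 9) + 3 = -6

Step 1. [(((-5*(x + 1))^2) - 9) + 3 = -6] the outer +3 inverts by subtracting 3 ⇒ sub: ((-5*(x + 1))^2) - 9 = -9.
Step 2. [((-5*(x + 1))^2) - 9 = -9] the outer -9 inverts by adding 9 ⇒ sub: (-5*(x + 1))^2 = 0.
Step 3. [(-5*(x + 1))^2 = 0] LHS squared, RHS 0 ≥ 0: apply √ (±), so sqrt: -5*(x + 1) = 0.
Step 4. [-5*(x + 1) = 0] -5·(inner) — divide through by -5 ⇒ div: x + 1 = 0.
Step 5. [x + 1 = 0] peel the +1: subtract 1 from each side. So sub: x = -1.

Answer: x ∈ {-1}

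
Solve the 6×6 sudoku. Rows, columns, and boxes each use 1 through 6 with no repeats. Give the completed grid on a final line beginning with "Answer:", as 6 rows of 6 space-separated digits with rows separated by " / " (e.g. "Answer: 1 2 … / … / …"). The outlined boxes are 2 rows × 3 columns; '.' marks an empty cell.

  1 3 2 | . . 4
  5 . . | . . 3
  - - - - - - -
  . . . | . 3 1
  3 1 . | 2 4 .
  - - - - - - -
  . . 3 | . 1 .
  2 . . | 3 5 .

Step 1. [r6c6∈{6}] nothing but 6 survives at r6c6. So r6c6=6.
Step 2. [r3c4∈{5,6}] 6 has one home in box 4: r3c4 ⇒ r3c4=6.
Step 3. [r6c2∈{4}] only 4 remains possible at r6c2 ⇒ r6c2=4.
Step 4. [r2c2∈{6}] r2c2's peers cover all but 6. So r2c2=6.
Step 5. [r4c3∈{5,6}] 6 has one home in row 4: r4c3. So r4c3=6.
Step 6. [r3c3∈{4,5}] 5 has one home in col 3: r3c3. So r3c3=5.
Step 7. [r3c1∈{4}] r3c1's peers cover all but 4 ⇒ r3c1=4.
Step 8. [r2c4∈{1}] r2c4 has the single candidate 1 ⇒ r2c4=1.
Step 9. [r3c2∈{2}] nothing but 2 survives at r3c2. So r3c2=2.
Step 10. [r5c4∈{4}] only 4 remains possible at r5c4. So r5c4=4.
Step 11. [r2c5∈{2}] r2c5's peers cover all but 2 ⇒ r2c5=2.
Step 12. [r5c6∈{2}] r5c6 has the single candidate 2 ⇒ r5c6=2.
Step 13. [r1c4∈{5}] nothing but 5 survives at r1c4 ⇒ r1c4=5.
Step 14. [r4c6∈{5}] only 5 remains possible at r4c6 ⇒ r4c6=5.
Step 15. [r1c5∈{6}] r1c5 has the single candidate 6, so r1c5=6.
Step 16. [r5c2∈{5}] nothing but 5 survives at r5c2, so r5c2=5.
Step 17. [r2c3∈{4}] r2c3 is down to just 4 ⇒ r2c3=4.
Step 18. [r6c3∈{1}] r6c3 has the single candidate 1, so r6c3=1.
Step 19. [r5c1∈{6}] only 6 remains possible at r5c1 ⇒ r5c1=6.

Answer: 1 3 2 5 6 4 / 5 6 4 1 2 3 / 4 2 5 6 3 1 / 3 1 6 2 4 5 / 6 5 3 4 1 2 / 2 4 1 3 5 6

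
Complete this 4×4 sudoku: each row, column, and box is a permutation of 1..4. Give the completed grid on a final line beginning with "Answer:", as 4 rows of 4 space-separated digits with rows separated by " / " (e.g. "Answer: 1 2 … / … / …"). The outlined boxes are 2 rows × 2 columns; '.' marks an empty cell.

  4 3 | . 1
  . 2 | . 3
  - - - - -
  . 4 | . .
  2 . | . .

Step 1. [r4c3∈{1,3,4}] in row 4, 3 fits only at r4c3 ⇒ r4c3=3.
Step 2. [r3c3∈{1,2}] col 3 places 1 nowhere but r3c3, so r3c3=1.
Step 3. [r3c4∈{2}] only 2 remains possible at r3c4, so r3c4=2.
Step 4. [r2c3∈{4}] nothing but 4 survives at r2c3 ⇒ r2c3=4.
Step 5. [r1c3∈{2}] nothing but 2 survives at r1c3 ⇒ r1c3=2.
Step 6. [r2c1∈{1}] nothing but 1 survives at r2c1 ⇒ r2c1=1.
Step 7. [r4c2∈{1}] r4c2 has the single candidate 1. So r4c2=1.
Step 8. [r3c1∈{3}] only 3 remains possible at r3c1. So r3c1=3.
Step 9. [r4c4∈{4}] r4c4 is down to just 4 ⇒ r4c4=4.

Answer: 4 3 2 1 / 1 2 4 3 / 3 4 1 2 / 2 1 3 4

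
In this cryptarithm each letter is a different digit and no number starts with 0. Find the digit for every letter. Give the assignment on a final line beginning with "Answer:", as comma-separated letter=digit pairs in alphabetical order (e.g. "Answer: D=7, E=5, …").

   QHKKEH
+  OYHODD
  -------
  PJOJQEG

Step 1. [col 1: H + D ≡ G (mod 10)] several values work for G in column 1 (H + D ≡ G (mod 10), carry-in 0); try G=7. So G=7.
Step 2. [P] P is the leading digit of a 7-digit sum of two 6-digit numbers; the final carry is exactly 1 ⇒ P=1.
Step 3. [col 1: H + D ≡ G (mod 10)] D=9 is one option consistent with column 1 (H + D ≡ G (mod 10), carry-in 0) — take it, so D=9.
Step 4. [col 1: H + D ≡ G (mod 10)] from column 1 (D=9, G=7, carry-in 0, digits 1,7,9 already taken and all letters distinct): H must equal 8 ⇒ H=8.
Step 5. [col 2: E + D ≡ E (mod 10)] column 2 (E + D ≡ E (mod 10), carry-in 1) doesn't pin E yet; pick E=5 and continue, so E=5.
Step 6. [col 3: K + O ≡ Q (mod 10)] several values work for K in column 3 (K + O ≡ Q (mod 10), carry-in 1); try K=2 ⇒ K=2.
Step 7. [col 3: K + O ≡ Q (mod 10)] Q=6 is one option consistent with column 3 (K + O ≡ Q (mod 10), carry-in 1) — take it, so Q=6.
Step 8. [col 3: K + O ≡ Q (mod 10)] column 3 reads K+O+carry(1)=Q with K=2, Q=6; with digits 1,2,5,6,7,8,9 already taken and all letters distinct, the only value for O is 3, so O=3.
Step 9. [col 4: K + H ≡ J (mod 10)] from column 4 (K=2, H=8, carry-in 0, digits 1,2,3,5,6,7,8,9 already taken and all letters distinct): J must equal 0 ⇒ J=0.
Step 10. [col 5: H + Y ≡ O (mod 10)] from column 5 (H=8, O=3, carry-in 1, digits 0,1,2,3,5,6,7,8,9 already taken and all letters distinct): Y must equal 4 ⇒ Y=4.

Answer: D=9, E=5, G=7, H=8, J=0, K=2, O=3, P=1, Q=6, Y=4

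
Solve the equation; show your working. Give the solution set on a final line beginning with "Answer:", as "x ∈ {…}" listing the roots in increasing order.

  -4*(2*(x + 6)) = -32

Step 1. [-4*(2*(x + 6)) = -32] LHS = -4·(…); ÷-4 both sides. So div: 2*(x + 6) = 8.
Step 2. [2*(x + 6) = 8] leading coefficient 2: divide by 2 ⇒ div: x + 6 = 4.
Step 3. [x + 6 = 4] subtract 6: x sits inside (… + 6). So sub: x = -2.

Answer: x ∈ {-2}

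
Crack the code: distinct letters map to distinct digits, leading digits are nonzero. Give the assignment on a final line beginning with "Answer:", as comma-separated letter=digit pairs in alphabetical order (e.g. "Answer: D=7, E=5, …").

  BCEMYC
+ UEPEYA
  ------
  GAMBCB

Step 1. [col 1: C + A ≡ B (mod 10)] B=5 is one option consistent with column 1 (C + A ≡ B (mod 10), carry-in 0) — take it ⇒ B=5.
Step 2. [col 1: C + A ≡ B (mod 10)] A=1 is one option consistent with column 1 (C + A ≡ B (mod 10), carry-in 0) — take it. So A=1.
Step 3. [col 1: C + A ≡ B (mod 10)] column 1: given A=1, B=5, carry-in 0, and digits 1,5 already taken and all letters distinct, C+A≡B (mod 10) forces C=4, so C=4.
Step 4. [col 2: Y + Y ≡ C (mod 10)] column 2 (Y + Y ≡ C (mod 10), carry-in 0) doesn't pin Y yet; pick Y=2 and continue, so Y=2.
Step 5. [col 3: M + E ≡ B (mod 10)] column 3 (M + E ≡ B (mod 10), carry-in 0) doesn't pin M yet; pick M=8 and continue ⇒ M=8.
Step 6. [col 3: M + E ≡ B (mod 10)] column 3: given M=8, B=5, carry-in 0, and digits 1,2,4,5,8 already taken and all letters distinct, M+E≡B (mod 10) forces E=7. So E=7.
Step 7. [col 4: E + P ≡ M (mod 10)] in column 4 we have E+P≡M with carry-in 1; given E=7, M=8 and digits 1,2,4,5,7,8 already taken and all letters distinct, that pins P to 0, so P=0.
Step 8. [col 6: B + U ≡ G (mod 10)] column 6: given B=5, carry-in 1, and digits 0,1,2,4,5,7,8 already taken and all letters distinct, B+U≡G (mod 10) forces U=3, so U=3.
Step 9. [col 6: B + U ≡ G (mod 10)] column 6: given B=5, U=3, carry-in 1, and digits 0,1,2,3,4,5,7,8 already taken and all letters distinct, B+U≡G (mod 10) forces G=9, so G=9.

Answer: A=1, B=5, C=4, E=7, G=9, M=8, P=0, U=3, Y=2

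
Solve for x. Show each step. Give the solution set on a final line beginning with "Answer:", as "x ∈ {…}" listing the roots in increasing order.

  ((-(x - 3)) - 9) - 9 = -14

Step 1. [((-(x - 3)) - 9) - 9 = -14] 9 comes off first (add 9), so sub: (-(x - 3)) - 9 = -5.
Step 2. [(-(x - 3)) - 9 = -5] peel the -9: add 9 from each side ⇒ sub: -(x - 3) = 4.
Step 3. [-(x - 3) = 4] leading − — multiply by −1. So neg: x - 3 = -4.
Step 4. [x - 3 = -4] peel the -3: add 3 from each side. So sub: x = -1.

Answer: x ∈ {-1}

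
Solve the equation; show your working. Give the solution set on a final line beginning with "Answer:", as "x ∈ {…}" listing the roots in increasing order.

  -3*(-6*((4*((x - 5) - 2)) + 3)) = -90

Step 1. [-3*(-6*((4*((x - 5) - 2)) + 3)) = -90] divide by the outer -3, so div: -6*((4*((x - 5) - 2)) + 3) = 30.
Step 2. [-6*((4*((x - 5) - 2)) + 3) = 30] LHS = -6·(…); ÷-6 both sides. So div: (4*((x - 5) - 2)) + 3 = -5.
Step 3. [(4*((x - 5) - 2)) + 3 = -5] +3 is outermost — subtract 3 both sides, so sub: 4*((x - 5) - 2) = -8.
Step 4. [4*((x - 5) - 2) = -8] 4·(inner) — divide through by 4. So div: (x - 5) - 2 = -2.
Step 5. [(x - 5) - 2 = -2] add 2: x sits inside (… - 2), so sub: x - 5 = 0.
Step 6. [x - 5 = 0] the outer -5 inverts by adding 5 ⇒ sub: x = 5.

Answer: x ∈ {5}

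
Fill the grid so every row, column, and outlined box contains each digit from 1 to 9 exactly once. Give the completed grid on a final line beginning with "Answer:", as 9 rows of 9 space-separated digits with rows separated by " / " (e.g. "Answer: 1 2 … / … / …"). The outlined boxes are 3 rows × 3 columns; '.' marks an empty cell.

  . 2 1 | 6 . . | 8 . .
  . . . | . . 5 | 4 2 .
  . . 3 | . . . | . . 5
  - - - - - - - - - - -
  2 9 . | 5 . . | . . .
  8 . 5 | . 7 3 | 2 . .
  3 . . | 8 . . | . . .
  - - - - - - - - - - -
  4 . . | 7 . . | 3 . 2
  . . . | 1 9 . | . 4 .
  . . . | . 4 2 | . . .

Step 1. [r9c1∈{1,5,6,7,9}] 1 has one home in col 1: r9c1 ⇒ r9c1=1.
Step 2. [r7c8∈{1,5,6,8,9}] in row 7, 1 fits only at r7c8 ⇒ r7c8=1.
Step 3. [r3c2∈{4,6,7,8}] r3c2 is the only open cell in box 1 admitting 4, so r3c2=4.
Step 4. [r8c2∈{3,5,6,7,8}] row 8 places 3 nowhere but r8c2. So r8c2=3.
Step 5. [r1c6∈{4,7,9}] r1c6 is the only open cell in row 1 admitting 4, so r1c6=4.
Step 6. [r3c6∈{1,7,8,9}] 7 has one home in col 6: r3c6, so r3c6=7.
Step 7. [r6c6∈{1,6,9}] 9 has one home in col 6: r6c6, so r6c6=9.
Step 8. [r4c6∈{1,6}] 1 has one home in col 6: r4c6. So r4c6=1.
Step 9. [r4c5∈{6}] nothing but 6 survives at r4c5 ⇒ r4c5=6.
Step 10. [r4c7∈{7}] r4c7's peers cover all but 7. So r4c7=7.
Step 11. [r1c5∈{3}] r1c5's peers cover all but 3, so r1c5=3.
Step 12. [r2c9∈{1,3,6,7,9}] across row 2, 3 lands solely at r2c9, so r2c9=3.
Step 13. [r3c5∈{1,2,8}] r3c5 is the only open cell in row 3 admitting 8 ⇒ r3c5=8.
Step 14. [r7c3∈{6,8,9}] in row 7, 9 fits only at r7c3. So r7c3=9.
Step 15. [r8c3∈{2,6,7,8}] in row 8, 2 fits only at r8c3, so r8c3=2.
Step 16. [r3c7∈{1,6,9}] across row 3, 1 lands solely at r3c7 ⇒ r3c7=1.
Step 17. [r3c8∈{6,9}] box 3 places 6 nowhere but r3c8. So r3c8=6.
Step 18. [r9c7∈{5,6,9}] col 7 places 9 nowhere but r9c7. So r9c7=9.
Step 19. [r3c1∈{9}] r3c1 has the single candidate 9. So r3c1=9.
Step 20. [r4c3∈{4}] r4c3 is down to just 4. So r4c3=4.
Step 21. [r4c9∈{8}] r4c9 is down to just 8. So r4c9=8.
Step 22. [r9c8∈{5,7,8}] 8 has one home in col 8: r9c8 ⇒ r9c8=8.
Step 23. [r9c2∈{5,6,7}] in row 9, 5 fits only at r9c2, so r9c2=5.
Step 24. [r7c2∈{6,8}] 8 has one home in box 7: r7c2 ⇒ r7c2=8.
Step 25. [r1c8∈{7,9}] r1c8 is the only open cell in col 8 admitting 7, so r1c8=7.
Step 26. [r6c9∈{1,4,6}] r6c9 is the only open cell in row 6 admitting 4. So r6c9=4.
Step 27. [r5c9∈{1,6,9}] col 9 places 1 nowhere but r5c9. So r5c9=1.
Step 28. [r6c7∈{5,6}] in box 6, 6 fits only at r6c7, so r6c7=6.
Step 29. [r6c3∈{7}] r6c3 has the single candidate 7 ⇒ r6c3=7.
Step 30. [r9c3∈{6}] nothing but 6 survives at r9c3. So r9c3=6.
Step 31. [r8c1∈{7}] only 7 remains possible at r8c1 ⇒ r8c1=7.
Step 32. [r2c1∈{6}] r2c1 has the single candidate 6 ⇒ r2c1=6.
Step 33. [r7c6∈{6}] r7c6 is down to just 6 ⇒ r7c6=6.
Step 34. [r9c4∈{3}] r9c4's peers cover all but 3, so r9c4=3.
Step 35. [r6c5∈{2}] r6c5 has the single candidate 2 ⇒ r6c5=2.
Step 36. [r7c5∈{5}] nothing but 5 survives at r7c5 ⇒ r7c5=5.
Step 37. [r3c4∈{2}] r3c4's peers cover all but 2, so r3c4=2.
Step 38. [r5c2∈{6}] r5c2's peers cover all but 6, so r5c2=6.
Step 39. [r6c8∈{5}] r6c8 is down to just 5, so r6c8=5.
Step 40. [r6c2∈{1}] r6c2 has the single candidate 1. So r6c2=1.
Step 41. [r8c6∈{8}] r8c6's peers cover all but 8. So r8c6=8.
Step 42. [r5c4∈{4}] nothing but 4 survives at r5c4. So r5c4=4.
Step 43. [r2c5∈{1}] only 1 remains possible at r2c5. So r2c5=1.
Step 44. [r1c1∈{5}] nothing but 5 survives at r1c1. So r1c1=5.
Step 45. [r2c3∈{8}] nothing but 8 survives at r2c3, so r2c3=8.
Step 46. [r9c9∈{7}] nothing but 7 survives at r9c9, so r9c9=7.
Step 47. [r8c9∈{6}] r8c9 has the single candidate 6 ⇒ r8c9=6.
Step 48. [r4c8∈{3}] r4c8 is down to just 3. So r4c8=3.
Step 49. [r2c4∈{9}] only 9 remains possible at r2c4, so r2c4=9.
Step 50. [r1c9∈{9}] r1c9 has the single candidate 9. So r1c9=9.
Step 51. [r8c7∈{5}] r8c7 has the single candidate 5 ⇒ r8c7=5.
Step 52. [r5c8∈{9}] only 9 remains possible at r5c8, so r5c8=9.
Step 53. [r2c2∈{7}] r2c2's peers cover all but 7 ⇒ r2c2=7.

Answer: 5 2 1 6 3 4 8 7 9 / 6 7 8 9 1 5 4 2 3 / 9 4 3 2 8 7 1 6 5 / 2 9 4 5 6 1 7 3 8 / 8 6 5 4 7 3 2 9 1 / 3 1 7 8 2 9 6 5 4 / 4 8 9 7 5 6 3 1 2 / 7 3 2 1 9 8 5 4 6 / 1 5 6 3 4 2 9 8 7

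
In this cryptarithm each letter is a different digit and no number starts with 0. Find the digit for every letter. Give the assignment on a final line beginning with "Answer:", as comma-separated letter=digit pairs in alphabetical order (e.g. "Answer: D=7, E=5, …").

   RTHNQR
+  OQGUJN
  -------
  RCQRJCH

Step 1. [col 1: R + N ≡ H (mod 10)] no forcing yet in column 1 (carry-in 0); H=5 is free and consistent — try it ⇒ H=5.
Step 2. [col 1: R + N ≡ H (mod 10)] column 1 (R + N ≡ H (mod 10), carry-in 0) doesn't pin R yet; pick R=1 and continue. So R=1.
Step 3. [col 1: R + N ≡ H (mod 10)] from column 1 (R=1, H=5, carry-in 0, digits 1,5 already taken and all letters distinct): N must equal 4 ⇒ N=4.
Step 4. [col 2: Q + J ≡ C (mod 10)] J=7 is one option consistent with column 2 (Q + J ≡ C (mod 10), carry-in 0) — take it. So J=7.
Step 5. [col 2: Q + J ≡ C (mod 10)] several values work for C in column 2 (Q + J ≡ C (mod 10), carry-in 0); try C=0 ⇒ C=0.
Step 6. [col 2: Q + J ≡ C (mod 10)] from column 2 (J=7, C=0, carry-in 0, digits 0,1,4,5,7 already taken and all letters distinct): Q must equal 3. So Q=3.
Step 7. [col 3: N + U ≡ J (mod 10)] from column 3 (N=4, J=7, carry-in 1, digits 0,1,3,4,5,7 already taken and all letters distinct): U must equal 2, so U=2.
Step 8. [col 4: H + G ≡ R (mod 10)] in column 4 we have H+G≡R with carry-in 0; given H=5, R=1 and digits 0,1,2,3,4,5,7 already taken and all letters distinct, that pins G to 6 ⇒ G=6.
Step 9. [col 5: T + Q ≡ Q (mod 10)] column 5: given Q=3, carry-in 1, and digits 0,1,2,3,4,5,6,7 already taken and all letters distinct, T+Q≡Q (mod 10) forces T=9, so T=9.
Step 10. [col 6: R + O ≡ C (mod 10)] in column 6 we have R+O≡C with carry-in 1; given R=1, C=0 and digits 0,1,2,3,4,5,6,7,9 already taken and all letters distinct, that pins O to 8. So O=8.

Answer: C=0, G=6, H=5, J=7, N=4, O=8, Q=3, R=1, T=9, U=2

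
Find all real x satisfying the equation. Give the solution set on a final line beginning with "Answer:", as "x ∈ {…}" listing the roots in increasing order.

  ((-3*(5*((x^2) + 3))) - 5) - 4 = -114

Step 1. [((-3*(5*((x^2) + 3))) - 5) - 4 = -114] the outer -4 inverts by adding 4 ⇒ sub: (-3*(5*((x^2) + 3))) - 5 = -110.
Step 2. [(-3*(5*((x^2) + 3))) - 5 = -110] peel the -5: add 5 from each side. So sub: -3*(5*((x^2) + 3)) = -105.
Step 3. [-3*(5*((x^2) + 3)) = -105] leading coefficient -3: divide by -3, so div: 5*((x^2) + 3) = 35.
Step 4. [5*((x^2) + 3) = 35] divide by the outer 5. So div: (x^2) + 3 = 7.
Step 5. [(x^2) + 3 = 7] +3 is outermost — subtract 3 both sides, so sub: x^2 = 4.
Step 6. [x^2 = 4] √ both sides: 4 ≥ 0 gives two branches, so sqrt: x = 2 or -2.

Answer: x ∈ {-2, 2}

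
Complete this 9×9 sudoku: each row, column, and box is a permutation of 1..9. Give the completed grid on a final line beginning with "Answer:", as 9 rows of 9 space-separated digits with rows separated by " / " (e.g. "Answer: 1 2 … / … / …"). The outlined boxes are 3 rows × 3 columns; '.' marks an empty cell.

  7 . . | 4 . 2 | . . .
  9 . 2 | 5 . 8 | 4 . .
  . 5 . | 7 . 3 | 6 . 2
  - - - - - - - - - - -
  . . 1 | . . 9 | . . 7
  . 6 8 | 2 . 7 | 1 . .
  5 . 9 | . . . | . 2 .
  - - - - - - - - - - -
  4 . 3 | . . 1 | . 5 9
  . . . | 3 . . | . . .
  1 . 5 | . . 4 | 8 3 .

Step 1. [r2c5∈{1,6}] across row 2, 6 lands solely at r2c5, so r2c5=6.
Step 2. [r8c3∈{6,7}] 7 has one home in col 3: r8c3. So r8c3=7.
Step 3. [r6c7∈{3}] r6c7's peers cover all but 3. So r6c7=3.
Step 4. [r8c1∈{2,6,8}] 6 has one home in col 1: r8c1, so r8c1=6.
Step 5. [r4c8∈{4,6,8}] 6 has one home in col 8: r4c8 ⇒ r4c8=6.
Step 6. [r6c9∈{4,8}] 8 has one home in box 6: r6c9, so r6c9=8.
Step 7. [r1c7∈{5,9}] 9 has one home in col 7: r1c7, so r1c7=9.
Step 8. [r1c5∈{1}] r1c5's peers cover all but 1. So r1c5=1.
Step 9. [r3c8∈{1,8}] in row 3, 1 fits only at r3c8, so r3c8=1.
Step 10. [r9c4∈{6,9}] in col 4, 9 fits only at r9c4 ⇒ r9c4=9.
Step 11. [r9c2∈{2}] r9c2 has the single candidate 2. So r9c2=2.
Step 12. [r7c2∈{8}] only 8 remains possible at r7c2 ⇒ r7c2=8.
Step 13. [r1c2∈{3}] r1c2's peers cover all but 3 ⇒ r1c2=3.
Step 14. [r6c5∈{4}] r6c5 is down to just 4, so r6c5=4.
Step 15. [r8c5∈{2,5,8}] row 8 places 8 nowhere but r8c5 ⇒ r8c5=8.
Step 16. [r4c7∈{5}] r4c7 has the single candidate 5. So r4c7=5.
Step 17. [r8c8∈{4}] nothing but 4 survives at r8c8 ⇒ r8c8=4.
Step 18. [r7c7∈{2,7}] across col 7, 7 lands solely at r7c7. So r7c7=7.
Step 19. [r5c1∈{3}] r5c1's peers cover all but 3, so r5c1=3.
Step 20. [r6c6∈{6}] r6c6's peers cover all but 6. So r6c6=6.
Step 21. [r5c5∈{5}] r5c5 has the single candidate 5 ⇒ r5c5=5.
Step 22. [r4c5∈{3}] r4c5 has the single candidate 3. So r4c5=3.
Step 23. [r8c2∈{9}] r8c2 has the single candidate 9 ⇒ r8c2=9.
Step 24. [r6c2∈{7}] only 7 remains possible at r6c2 ⇒ r6c2=7.
Step 25. [r5c8∈{9}] r5c8 is down to just 9, so r5c8=9.
Step 26. [r4c2∈{4}] r4c2 is down to just 4 ⇒ r4c2=4.
Step 27. [r8c9∈{1}] only 1 remains possible at r8c9, so r8c9=1.
Step 28. [r4c4∈{8}] r4c4's peers cover all but 8. So r4c4=8.
Step 29. [r8c6∈{5}] r8c6's peers cover all but 5. So r8c6=5.
Step 30. [r1c3∈{6}] nothing but 6 survives at r1c3, so r1c3=6.
Step 31. [r6c4∈{1}] nothing but 1 survives at r6c4 ⇒ r6c4=1.
Step 32. [r3c5∈{9}] nothing but 9 survives at r3c5. So r3c5=9.
Step 33. [r9c9∈{6}] only 6 remains possible at r9c9 ⇒ r9c9=6.
Step 34. [r5c9∈{4}] nothing but 4 survives at r5c9. So r5c9=4.
Step 35. [r8c7∈{2}] r8c7 has the single candidate 2, so r8c7=2.
Step 36. [r3c1∈{8}] r3c1's peers cover all but 8. So r3c1=8.
Step 37. [r9c5∈{7}] nothing but 7 survives at r9c5, so r9c5=7.
Step 38. [r2c2∈{1}] r2c2 has the single candidate 1. So r2c2=1.
Step 39. [r7c5∈{2}] r7c5 has the single candidate 2, so r7c5=2.
Step 40. [r3c3∈{4}] nothing but 4 survives at r3c3, so r3c3=4.
Step 41. [r2c9∈{3}] only 3 remains possible at r2c9 ⇒ r2c9=3.
Step 42. [r2c8∈{7}] r2c8 has the single candidate 7, so r2c8=7.
Step 43. [r4c1∈{2}] nothing but 2 survives at r4c1 ⇒ r4c1=2.
Step 44. [r1c8∈{8}] r1c8 is down to just 8 ⇒ r1c8=8.
Step 45. [r7c4∈{6}] r7c4 has the single candidate 6 ⇒ r7c4=6.
Step 46. [r1c9∈{5}] r1c9 has the single candidate 5, so r1c9=5.

Answer: 7 3 6 4 1 2 9 8 5 / 9 1 2 5 6 8 4 7 3 / 8 5 4 7 9 3 6 1 2 / 2 4 1 8 3 9 5 6 7 / 3 6 8 2 5 7 1 9 4 / 5 7 9 1 4 6 3 2 8 / 4 8 3 6 2 1 7 5 9 / 6 9 7 3 8 5 2 4 1 / 1 2 5 9 7 4 8 3 6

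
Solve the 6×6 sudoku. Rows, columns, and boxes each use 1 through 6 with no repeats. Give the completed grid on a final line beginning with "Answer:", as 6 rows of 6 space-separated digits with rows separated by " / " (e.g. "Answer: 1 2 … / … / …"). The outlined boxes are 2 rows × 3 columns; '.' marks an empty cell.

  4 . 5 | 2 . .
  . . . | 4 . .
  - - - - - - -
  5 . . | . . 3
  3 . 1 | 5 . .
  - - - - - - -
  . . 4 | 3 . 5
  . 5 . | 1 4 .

Step 1. [r3c4∈{6}] nothing but 6 survives at r3c4 ⇒ r3c4=6.
Step 2. [r3c3∈{2}] only 2 remains possible at r3c3. So r3c3=2.
Step 3. [r4c2∈{4,6}] across row 4, 6 lands solely at r4c2. So r4c2=6.
Step 4. [r2c5∈{1,3,5,6}] row 2 places 5 nowhere but r2c5, so r2c5=5.
Step 5. [r1c5∈{1,3,6}] 3 has one home in col 5: r1c5. So r1c5=3.
Step 6. [r1c2∈{1}] r1c2 is down to just 1, so r1c2=1.
Step 7. [r5c2∈{2}] only 2 remains possible at r5c2, so r5c2=2.
Step 8. [r6c1∈{6}] only 6 remains possible at r6c1 ⇒ r6c1=6.
Step 9. [r2c3∈{3,6}] 6 has one home in col 3: r2c3, so r2c3=6.
Step 10. [r6c6∈{2}] nothing but 2 survives at r6c6, so r6c6=2.
Step 11. [r3c2∈{4}] r3c2 has the single candidate 4 ⇒ r3c2=4.
Step 12. [r3c5∈{1}] only 1 remains possible at r3c5, so r3c5=1.
Step 13. [r6c3∈{3}] r6c3 is down to just 3, so r6c3=3.
Step 14. [r1c6∈{6}] r1c6's peers cover all but 6, so r1c6=6.
Step 15. [r5c5∈{6}] r5c5 is down to just 6. So r5c5=6.
Step 16. [r2c6∈{1}] r2c6 has the single candidate 1 ⇒ r2c6=1.
Step 17. [r4c6∈{4}] nothing but 4 survives at r4c6, so r4c6=4.
Step 18. [r4c5∈{2}] only 2 remains possible at r4c5. So r4c5=2.
Step 19. [r2c1∈{2}] only 2 remains possible at r2c1, so r2c1=2.
Step 20. [r5c1∈{1}] r5c1 has the single candidate 1 ⇒ r5c1=1.
Step 21. [r2c2∈{3}] nothing but 3 survives at r2c2. So r2c2=3.

Answer: 4 1 5 2 3 6 / 2 3 6 4 5 1 / 5 4 2 6 1 3 / 3 6 1 5 2 4 / 1 2 4 3 6 5 / 6 5 3 1 4 2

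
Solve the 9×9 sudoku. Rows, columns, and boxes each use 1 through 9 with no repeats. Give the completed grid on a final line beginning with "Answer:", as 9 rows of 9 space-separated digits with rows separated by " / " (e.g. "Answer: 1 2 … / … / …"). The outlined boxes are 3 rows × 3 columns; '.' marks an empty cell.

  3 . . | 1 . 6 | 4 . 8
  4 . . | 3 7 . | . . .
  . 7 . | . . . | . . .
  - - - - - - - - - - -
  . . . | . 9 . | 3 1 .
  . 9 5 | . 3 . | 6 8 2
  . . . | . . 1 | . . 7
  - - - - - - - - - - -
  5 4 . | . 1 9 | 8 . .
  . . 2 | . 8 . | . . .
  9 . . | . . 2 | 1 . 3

Step 1. [r3c4∈{2,4,5,8,9}] in col 4, 9 fits only at r3c4, so r3c4=9.
Step 2. [r7c9∈{6}] r7c9's peers cover all but 6, so r7c9=6.
Step 3. [r8c7∈{5,7,9}] r8c7 is the only open cell in col 7 admitting 7, so r8c7=7.
Step 4. [r7c4∈{7}] nothing but 7 survives at r7c4 ⇒ r7c4=7.
Step 5. [r5c4∈{4}] nothing but 4 survives at r5c4 ⇒ r5c4=4.
Step 6. [r3c8∈{2,3,5,6}] row 3 places 3 nowhere but r3c8. So r3c8=3.
Step 7. [r2c8∈{2,5,6,9}] col 8 places 6 nowhere but r2c8, so r2c8=6.
Step 8. [r9c3∈{6,7,8}] r9c3 is the only open cell in row 9 admitting 7. So r9c3=7.
Step 9. [r9c2∈{6,8}] in row 9, 8 fits only at r9c2. So r9c2=8.
Step 10. [r5c1∈{1,7}] 1 has one home in row 5: r5c1. So r5c1=1.
Step 11. [r8c1∈{6}] only 6 remains possible at r8c1. So r8c1=6.
Step 12. [r8c4∈{5}] r8c4 has the single candidate 5 ⇒ r8c4=5.
Step 13. [r3c3∈{1,6,8}] row 3 places 6 nowhere but r3c3 ⇒ r3c3=6.
Step 14. [r2c3∈{1,8,9}] across col 3, 1 lands solely at r2c3 ⇒ r2c3=1.
Step 15. [r3c1∈{2,8}] 8 has one home in box 1: r3c1. So r3c1=8.
Step 16. [r6c1∈{2}] r6c1's peers cover all but 2 ⇒ r6c1=2.
Step 17. [r1c8∈{2,5,7,9}] r1c8 is the only open cell in row 1 admitting 7, so r1c8=7.
Step 18. [r9c4∈{6}] only 6 remains possible at r9c4, so r9c4=6.
Step 19. [r6c4∈{8}] r6c4's peers cover all but 8 ⇒ r6c4=8.
Step 20. [r9c5∈{4}] only 4 remains possible at r9c5. So r9c5=4.
Step 21. [r6c5∈{5,6}] across col 5, 6 lands solely at r6c5 ⇒ r6c5=6.
Step 22. [r4c6∈{5,7}] r4c6 is the only open cell in box 5 admitting 5, so r4c6=5.
Step 23. [r4c9∈{4}] r4c9 is down to just 4 ⇒ r4c9=4.
Step 24. [r8c9∈{9}] r8c9 has the single candidate 9. So r8c9=9.
Step 25. [r2c9∈{5}] r2c9's peers cover all but 5 ⇒ r2c9=5.
Step 26. [r1c2∈{2,5}] col 2 places 5 nowhere but r1c2, so r1c2=5.
Step 27. [r6c2∈{3}] r6c2's peers cover all but 3. So r6c2=3.
Step 28. [r6c8∈{5,9}] col 8 places 9 nowhere but r6c8, so r6c8=9.
Step 29. [r3c7∈{2}] r3c7 is down to just 2, so r3c7=2.
Step 30. [r6c3∈{4}] r6c3 is down to just 4 ⇒ r6c3=4.
Step 31. [r7c3∈{3}] r7c3's peers cover all but 3, so r7c3=3.
Step 32. [r3c6∈{4}] r3c6 has the single candidate 4, so r3c6=4.
Step 33. [r8c6∈{3}] nothing but 3 survives at r8c6, so r8c6=3.
Step 34. [r4c2∈{6}] only 6 remains possible at r4c2 ⇒ r4c2=6.
Step 35. [r9c8∈{5}] r9c8 has the single candidate 5 ⇒ r9c8=5.
Step 36. [r4c3∈{8}] r4c3 is down to just 8, so r4c3=8.
Step 37. [r8c2∈{1}] r8c2 has the single candidate 1. So r8c2=1.
Step 38. [r8c8∈{4}] nothing but 4 survives at r8c8. So r8c8=4.
Step 39. [r1c5∈{2}] r1c5's peers cover all but 2 ⇒ r1c5=2.
Step 40. [r5c6∈{7}] only 7 remains possible at r5c6. So r5c6=7.
Step 41. [r7c8∈{2}] r7c8 is down to just 2 ⇒ r7c8=2.
Step 42. [r2c2∈{2}] r2c2's peers cover all but 2 ⇒ r2c2=2.
Step 43. [r2c7∈{9}] r2c7 has the single candidate 9, so r2c7=9.
Step 44. [r1c3∈{9}] r1c3's peers cover all but 9 ⇒ r1c3=9.
Step 45. [r2c6∈{8}] r2c6 has the single candidate 8 ⇒ r2c6=8.
Step 46. [r3c5∈{5}] r3c5's peers cover all but 5, so r3c5=5.
Step 47. [r6c7∈{5}] nothing but 5 survives at r6c7. So r6c7=5.
Step 48. [r4c4∈{2}] r4c4's peers cover all but 2 ⇒ r4c4=2.
Step 49. [r3c9∈{1}] r3c9 is down to just 1, so r3c9=1.
Step 50. [r4c1∈{7}] r4c1 is down to just 7. So r4c1=7.

Answer: 3 5 9 1 2 6 4 7 8 / 4 2 1 3 7 8 9 6 5 / 8 7 6 9 5 4 2 3 1 / 7 6 8 2 9 5 3 1 4 / 1 9 5 4 3 7 6 8 2 / 2 3 4 8 6 1 5 9 7 / 5 4 3 7 1 9 8 2 6 / 6 1 2 5 8 3 7 4 9 / 9 8 7 6 4 2 1 5 3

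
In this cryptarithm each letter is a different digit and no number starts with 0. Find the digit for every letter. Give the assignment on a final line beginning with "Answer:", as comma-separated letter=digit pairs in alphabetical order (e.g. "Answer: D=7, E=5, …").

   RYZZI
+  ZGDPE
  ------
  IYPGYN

Step 1. [col 1: I + E ≡ N (mod 10)] no forcing yet in column 1 (carry-in 0); I=1 is free and consistent — try it ⇒ I=1.
Step 2. [col 1: I + E ≡ N (mod 10)] several values work for N in column 1 (I + E ≡ N (mod 10), carry-in 0); try N=0, so N=0.
Step 3. [col 1: I + E ≡ N (mod 10)] column 1 reads I+E+carry(0)=N with I=1, N=0; with digits 0,1 already taken and all letters distinct, the only value for E is 9. So E=9.
Step 4. [col 2: Z + P ≡ Y (mod 10)] Z=6 is one option consistent with column 2 (Z + P ≡ Y (mod 10), carry-in 1) — take it, so Z=6.
Step 5. [col 2: Z + P ≡ Y (mod 10)] column 2 (Z + P ≡ Y (mod 10), carry-in 1) doesn't pin P yet; pick P=7 and continue, so P=7.
Step 6. [col 2: Z + P ≡ Y (mod 10)] from column 2 (Z=6, P=7, carry-in 1, digits 0,1,6,7,9 already taken and all letters distinct): Y must equal 4. So Y=4.
Step 7. [col 3: Z + D ≡ G (mod 10)] no forcing yet in column 3 (carry-in 1); G=2 is free and consistent — try it. So G=2.
Step 8. [col 3: Z + D ≡ G (mod 10)] column 3 reads Z+D+carry(1)=G with Z=6, G=2; with digits 0,1,2,4,6,7,9 already taken and all letters distinct, the only value for D is 5 ⇒ D=5.
Step 9. [col 5: R + Z ≡ Y (mod 10)] in column 5 we have R+Z≡Y with carry-in 0; given Z=6, Y=4 and digits 0,1,2,4,5,6,7,9 already taken and all letters distinct, that pins R to 8. So R=8.

Answer: D=5, E=9, G=2, I=1, N=0, P=7, R=8, Y=4, Z=6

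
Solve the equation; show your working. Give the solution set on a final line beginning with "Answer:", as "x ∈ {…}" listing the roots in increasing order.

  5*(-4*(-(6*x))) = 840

Step 1. [5*(-4*(-(6*x))) = 840] 5 out front; divide by 5, so div: -4*(-(6*x)) = 168.
Step 2. [-4*(-(6*x)) = 168] -4 out front; divide by -4. So div: -(6*x) = -42.
Step 3. [-(6*x) = -42] flip signs both sides ⇒ neg: 6*x = 42.
Step 4. [6*x = 42] 6·(inner) — divide through by 6 ⇒ div: x = 7.

Answer: x ∈ {7}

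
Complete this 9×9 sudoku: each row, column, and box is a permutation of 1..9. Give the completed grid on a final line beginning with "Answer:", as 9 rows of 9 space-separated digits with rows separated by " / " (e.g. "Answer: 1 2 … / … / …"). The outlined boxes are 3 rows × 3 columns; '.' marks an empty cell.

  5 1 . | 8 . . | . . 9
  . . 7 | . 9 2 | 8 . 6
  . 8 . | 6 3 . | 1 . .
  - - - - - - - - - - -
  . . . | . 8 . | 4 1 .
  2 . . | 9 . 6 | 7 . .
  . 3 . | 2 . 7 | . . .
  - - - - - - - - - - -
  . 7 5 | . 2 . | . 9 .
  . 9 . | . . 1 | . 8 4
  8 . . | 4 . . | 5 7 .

Step 1. [r1c3∈{2,3,4,6}] across row 1, 6 lands solely at r1c3, so r1c3=6.
Step 2. [r7c4∈{3}] r7c4 has the single candidate 3 ⇒ r7c4=3.
Step 3. [r4c4∈{5}] r4c4's peers cover all but 5. So r4c4=5.
Step 4. [r2c8∈{3,4,5}] r2c8 is the only open cell in row 2 admitting 5. So r2c8=5.
Step 5. [r3c3∈{2,4,9}] r3c3 is the only open cell in box 1 admitting 2 ⇒ r3c3=2.
Step 6. [r7c1∈{1,4,6}] r7c1 is the only open cell in row 7 admitting 4. So r7c1=4.
Step 7. [r6c1∈{1,6,9}] in col 1, 1 fits only at r6c1. So r6c1=1.
Step 8. [r8c7∈{2,3,6}] row 8 places 2 nowhere but r8c7. So r8c7=2.
Step 9. [r9c9∈{1,3}] in box 9, 3 fits only at r9c9. So r9c9=3.
Step 10. [r6c5∈{4}] only 4 remains possible at r6c5. So r6c5=4.
Step 11. [r4c3∈{9}] only 9 remains possible at r4c3 ⇒ r4c3=9.
Step 12. [r3c8∈{4}] nothing but 4 survives at r3c8, so r3c8=4.
Step 13. [r8c5∈{5,6,7}] in row 8, 5 fits only at r8c5. So r8c5=5.
Step 14. [r8c1∈{3,6}] across row 8, 6 lands solely at r8c1 ⇒ r8c1=6.
Step 15. [r6c3∈{8}] only 8 remains possible at r6c3 ⇒ r6c3=8.
Step 16. [r5c2∈{4,5}] in col 2, 5 fits only at r5c2 ⇒ r5c2=5.
Step 17. [r1c7∈{3}] only 3 remains possible at r1c7. So r1c7=3.
Step 18. [r6c7∈{6,9}] across row 6, 9 lands solely at r6c7. So r6c7=9.
Step 19. [r4c6∈{3}] nothing but 3 survives at r4c6 ⇒ r4c6=3.
Step 20. [r4c1∈{7}] nothing but 7 survives at r4c1, so r4c1=7.
Step 21. [r9c2∈{2}] r9c2 has the single candidate 2, so r9c2=2.
Step 22. [r5c5∈{1}] only 1 remains possible at r5c5 ⇒ r5c5=1.
Step 23. [r3c1∈{9}] r3c1 has the single candidate 9. So r3c1=9.
Step 24. [r3c6∈{5}] only 5 remains possible at r3c6. So r3c6=5.
Step 25. [r1c5∈{7}] nothing but 7 survives at r1c5, so r1c5=7.
Step 26. [r2c4∈{1}] r2c4 is down to just 1, so r2c4=1.
Step 27. [r7c9∈{1}] r7c9 is down to just 1. So r7c9=1.
Step 28. [r9c3∈{1}] r9c3 has the single candidate 1 ⇒ r9c3=1.
Step 29. [r6c9∈{5}] only 5 remains possible at r6c9 ⇒ r6c9=5.
Step 30. [r4c9∈{2}] r4c9 has the single candidate 2 ⇒ r4c9=2.
Step 31. [r9c6∈{9}] nothing but 9 survives at r9c6, so r9c6=9.
Step 32. [r1c8∈{2}] only 2 remains possible at r1c8 ⇒ r1c8=2.
Step 33. [r2c2∈{4}] r2c2 is down to just 4, so r2c2=4.
Step 34. [r8c4∈{7}] nothing but 7 survives at r8c4, so r8c4=7.
Step 35. [r9c5∈{6}] r9c5 is down to just 6. So r9c5=6.
Step 36. [r1c6∈{4}] r1c6's peers cover all but 4, so r1c6=4.
Step 37. [r6c8∈{6}] only 6 remains possible at r6c8. So r6c8=6.
Step 38. [r8c3∈{3}] nothing but 3 survives at r8c3 ⇒ r8c3=3.
Step 39. [r4c2∈{6}] nothing but 6 survives at r4c2. So r4c2=6.
Step 40. [r2c1∈{3}] r2c1 has the single candidate 3 ⇒ r2c1=3.
Step 41. [r5c3∈{4}] r5c3 is down to just 4. So r5c3=4.
Step 42. [r5c8∈{3}] nothing but 3 survives at r5c8. So r5c8=3.
Step 43. [r5c9∈{8}] r5c9 has the single candidate 8 ⇒ r5c9=8.
Step 44. [r3c9∈{7}] only 7 remains possible at r3c9 ⇒ r3c9=7.
Step 45. [r7c7∈{6}] only 6 remains possible at r7c7. So r7c7=6.
Step 46. [r7c6∈{8}] r7c6's peers cover all but 8 ⇒ r7c6=8.

Answer: 5 1 6 8 7 4 3 2 9 / 3 4 7 1 9 2 8 5 6 / 9 8 2 6 3 5 1 4 7 / 7 6 9 5 8 3 4 1 2 / 2 5 4 9 1 6 7 3 8 / 1 3 8 2 4 7 9 6 5 / 4 7 5 3 2 8 6 9 1 / 6 9 3 7 5 1 2 8 4 / 8 2 1 4 6 9 5 7 3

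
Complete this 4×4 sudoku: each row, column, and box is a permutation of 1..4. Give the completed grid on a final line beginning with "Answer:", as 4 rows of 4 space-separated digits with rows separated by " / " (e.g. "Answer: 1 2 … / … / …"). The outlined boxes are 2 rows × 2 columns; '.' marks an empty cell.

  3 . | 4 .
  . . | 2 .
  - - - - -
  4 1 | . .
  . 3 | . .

Step 1. [r4c4∈{1,2,4}] row 4 places 4 nowhere but r4c4. So r4c4=4.
Step 2. [r2c4∈{1,3}] r2c4 is the only open cell in row 2 admitting 3 ⇒ r2c4=3.
Step 3. [r3c3∈{3}] only 3 remains possible at r3c3. So r3c3=3.
Step 4. [r4c1∈{2}] only 2 remains possible at r4c1 ⇒ r4c1=2.
Step 5. [r2c2∈{4}] only 4 remains possible at r2c2. So r2c2=4.
Step 6. [r4c3∈{1}] only 1 remains possible at r4c3, so r4c3=1.
Step 7. [r3c4∈{2}] r3c4's peers cover all but 2. So r3c4=2.
Step 8. [r2c1∈{1}] nothing but 1 survives at r2c1 ⇒ r2c1=1.
Step 9. [r1c4∈{1}] only 1 remains possible at r1c4, so r1c4=1.
Step 10. [r1c2∈{2}] r1c2 is down to just 2 ⇒ r1c2=2.

Answer: 3 2 4 1 / 1 4 2 3 / 4 1 3 2 / 2 3 1 4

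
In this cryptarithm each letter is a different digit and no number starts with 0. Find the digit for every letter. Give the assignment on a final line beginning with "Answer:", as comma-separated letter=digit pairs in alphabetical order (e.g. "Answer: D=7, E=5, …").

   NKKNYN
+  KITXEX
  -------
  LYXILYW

Step 1. [L] adding two 6-digit numbers gives at most 6+1 digits, and here it does — L is that final carry and must be 1 ⇒ L=1.
Step 2. [col 1: N + X ≡ W (mod 10)] no forcing yet in column 1 (carry-in 0); X=3 is free and consistent — try it, so X=3.
Step 3. [col 1: N + X ≡ W (mod 10)] no forcing yet in column 1 (carry-in 0); N=7 is free and consistent — try it, so N=7.
Step 4. [col 1: N + X ≡ W (mod 10)] from column 1 (N=7, X=3, carry-in 0, digits 1,3,7 already taken and all letters distinct): W must equal 0. So W=0.
Step 5. [col 2: Y + E ≡ Y (mod 10)] column 2: given nothing yet, carry-in 1, and digits 0,1,3,7 already taken and all letters distinct, Y+E≡Y (mod 10) forces E=9. So E=9.
Step 6. [col 2: Y + E ≡ Y (mod 10)] Y=6 is one option consistent with column 2 (Y + E ≡ Y (mod 10), carry-in 1) — take it. So Y=6.
Step 7. [col 4: K + T ≡ I (mod 10)] no forcing yet in column 4 (carry-in 1); T=5 is free and consistent — try it ⇒ T=5.
Step 8. [col 4: K + T ≡ I (mod 10)] column 4 (K + T ≡ I (mod 10), carry-in 1) doesn't pin I yet; pick I=4 and continue, so I=4.
Step 9. [col 4: K + T ≡ I (mod 10)] in column 4 we have K+T≡I with carry-in 1; given T=5, I=4 and digits 0,1,3,4,5,6,7,9 already taken and all letters distinct, that pins K to 8. So K=8.

Answer: E=9, I=4, K=8, L=1, N=7, T=5, W=0, X=3, Y=6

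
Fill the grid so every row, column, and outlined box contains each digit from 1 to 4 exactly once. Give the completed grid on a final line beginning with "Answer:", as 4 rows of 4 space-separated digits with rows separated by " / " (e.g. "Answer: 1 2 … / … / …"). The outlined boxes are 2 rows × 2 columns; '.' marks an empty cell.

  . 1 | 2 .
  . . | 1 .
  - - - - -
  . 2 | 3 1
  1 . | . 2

Step 1. [r3c1∈{4}] r3c1 has the single candidate 4, so r3c1=4.
Step 2. [r1c1∈{3}] only 3 remains possible at r1c1, so r1c1=3.
Step 3. [r2c4∈{3,4}] row 2 places 3 nowhere but r2c4 ⇒ r2c4=3.
Step 4. [r4c3∈{4}] r4c3 has the single candidate 4 ⇒ r4c3=4.
Step 5. [r2c2∈{4}] r2c2 is down to just 4, so r2c2=4.
Step 6. [r1c4∈{4}] r1c4 has the single candidate 4 ⇒ r1c4=4.
Step 7. [r4c2∈{3}] r4c2 is down to just 3, so r4c2=3.
Step 8. [r2c1∈{2}] r2c1 is down to just 2 ⇒ r2c1=2.

Answer: 3 1 2 4 / 2 4 1 3 / 4 2 3 1 / 1 3 4 2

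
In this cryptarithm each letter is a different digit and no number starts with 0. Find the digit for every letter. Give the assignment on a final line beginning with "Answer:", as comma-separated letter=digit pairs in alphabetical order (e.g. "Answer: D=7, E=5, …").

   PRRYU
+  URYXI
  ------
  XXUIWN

Step 1. [col 1: U + I ≡ N (mod 10)] no forcing yet in column 1 (carry-in 0); U=7 is free and consistent — try it. So U=7.
Step 2. [col 1: U + I ≡ N (mod 10)] no forcing yet in column 1 (carry-in 0); I=2 is free and consistent — try it ⇒ I=2.
Step 3. [col 1: U + I ≡ N (mod 10)] column 1 reads U+I+carry(0)=N with U=7, I=2; with digits 2,7 already taken and all letters distinct, the only value for N is 9 ⇒ N=9.
Step 4. [col 2: Y + X ≡ W (mod 10)] no forcing yet in column 2 (carry-in 0); Y=4 is free and consistent — try it. So Y=4.
Step 5. [col 2: Y + X ≡ W (mod 10)] no forcing yet in column 2 (carry-in 0); X=1 is free and consistent — try it ⇒ X=1.
Step 6. [col 2: Y + X ≡ W (mod 10)] in column 2 we have Y+X≡W with carry-in 0; given Y=4, X=1 and digits 1,2,4,7,9 already taken and all letters distinct, that pins W to 5, so W=5.
Step 7. [col 3: R + Y ≡ I (mod 10)] column 3 reads R+Y+carry(0)=I with Y=4, I=2; with digits 1,2,4,5,7,9 already taken and all letters distinct, the only value for R is 8. So R=8.
Step 8. [col 5: P + U ≡ X (mod 10)] column 5 reads P+U+carry(1)=X with U=7, X=1; with digits 1,2,4,5,7,8,9 already taken and all letters distinct, the only value for P is 3 ⇒ P=3.

Answer: I=2, N=9, P=3, R=8, U=7, W=5, X=1, Y=4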